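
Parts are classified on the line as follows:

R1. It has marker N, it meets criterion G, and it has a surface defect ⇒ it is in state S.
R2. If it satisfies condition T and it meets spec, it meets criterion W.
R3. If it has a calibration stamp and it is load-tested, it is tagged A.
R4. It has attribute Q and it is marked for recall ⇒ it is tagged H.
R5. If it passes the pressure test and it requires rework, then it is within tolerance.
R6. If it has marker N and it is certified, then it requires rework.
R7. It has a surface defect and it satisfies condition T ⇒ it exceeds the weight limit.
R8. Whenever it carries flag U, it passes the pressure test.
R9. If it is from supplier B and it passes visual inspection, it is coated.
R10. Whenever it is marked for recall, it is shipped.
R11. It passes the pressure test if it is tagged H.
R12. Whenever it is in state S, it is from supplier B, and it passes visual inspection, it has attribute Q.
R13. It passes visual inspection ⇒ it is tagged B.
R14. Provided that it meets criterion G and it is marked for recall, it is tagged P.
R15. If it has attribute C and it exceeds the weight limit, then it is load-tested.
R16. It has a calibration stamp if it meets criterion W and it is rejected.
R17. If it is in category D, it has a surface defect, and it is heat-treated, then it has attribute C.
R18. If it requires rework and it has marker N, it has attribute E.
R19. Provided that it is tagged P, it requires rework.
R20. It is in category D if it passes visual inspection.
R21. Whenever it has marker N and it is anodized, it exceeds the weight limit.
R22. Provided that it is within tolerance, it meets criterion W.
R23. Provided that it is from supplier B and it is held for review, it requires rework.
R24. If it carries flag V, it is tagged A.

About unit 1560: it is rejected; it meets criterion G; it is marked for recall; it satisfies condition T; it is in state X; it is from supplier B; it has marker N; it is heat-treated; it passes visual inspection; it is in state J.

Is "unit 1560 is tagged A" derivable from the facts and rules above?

No

Forward chaining from the given facts derives: is coated, is shipped, is tagged B, is tagged P, requires rework, is in category D, has attribute E.
Rules concluding "it is tagged A": R3 needs "it has a calibration stamp"; R24 needs "it carries flag V" — none of these are established.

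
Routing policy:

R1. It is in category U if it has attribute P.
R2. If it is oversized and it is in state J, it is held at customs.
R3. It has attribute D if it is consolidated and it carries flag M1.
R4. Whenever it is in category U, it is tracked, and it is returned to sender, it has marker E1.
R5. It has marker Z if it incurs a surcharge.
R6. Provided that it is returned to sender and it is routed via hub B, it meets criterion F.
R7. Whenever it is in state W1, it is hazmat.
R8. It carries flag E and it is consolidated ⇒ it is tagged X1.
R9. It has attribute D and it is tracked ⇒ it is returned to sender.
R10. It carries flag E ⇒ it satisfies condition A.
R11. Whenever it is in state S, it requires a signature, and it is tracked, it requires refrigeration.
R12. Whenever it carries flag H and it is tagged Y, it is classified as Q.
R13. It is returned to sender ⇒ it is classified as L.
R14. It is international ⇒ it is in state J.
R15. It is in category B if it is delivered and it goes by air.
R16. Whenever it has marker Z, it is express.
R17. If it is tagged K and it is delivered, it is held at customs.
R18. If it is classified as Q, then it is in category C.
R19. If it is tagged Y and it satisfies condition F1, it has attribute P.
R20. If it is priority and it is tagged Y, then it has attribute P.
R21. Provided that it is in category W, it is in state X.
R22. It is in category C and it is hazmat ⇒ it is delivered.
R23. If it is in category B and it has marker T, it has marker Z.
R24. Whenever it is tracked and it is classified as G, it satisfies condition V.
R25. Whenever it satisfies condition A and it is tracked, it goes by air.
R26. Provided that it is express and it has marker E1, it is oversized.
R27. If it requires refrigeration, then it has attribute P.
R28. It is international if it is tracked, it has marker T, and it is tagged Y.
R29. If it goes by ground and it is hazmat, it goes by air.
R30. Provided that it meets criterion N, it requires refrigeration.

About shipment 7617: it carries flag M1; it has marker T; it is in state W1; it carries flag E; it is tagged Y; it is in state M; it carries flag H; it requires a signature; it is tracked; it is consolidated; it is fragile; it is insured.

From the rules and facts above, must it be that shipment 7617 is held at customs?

Forward chaining from the given facts derives: has attribute D, is hazmat, is tagged X1, is returned to sender, satisfies condition A, is classified as Q, is classified as L, is in category C, is delivered, goes by air, is international, is in state J, is in category B, has marker Z, is express.
Rules concluding "it is held at customs": R2 needs "it is oversized"; R17 needs "it is tagged K" — none of these are established.

No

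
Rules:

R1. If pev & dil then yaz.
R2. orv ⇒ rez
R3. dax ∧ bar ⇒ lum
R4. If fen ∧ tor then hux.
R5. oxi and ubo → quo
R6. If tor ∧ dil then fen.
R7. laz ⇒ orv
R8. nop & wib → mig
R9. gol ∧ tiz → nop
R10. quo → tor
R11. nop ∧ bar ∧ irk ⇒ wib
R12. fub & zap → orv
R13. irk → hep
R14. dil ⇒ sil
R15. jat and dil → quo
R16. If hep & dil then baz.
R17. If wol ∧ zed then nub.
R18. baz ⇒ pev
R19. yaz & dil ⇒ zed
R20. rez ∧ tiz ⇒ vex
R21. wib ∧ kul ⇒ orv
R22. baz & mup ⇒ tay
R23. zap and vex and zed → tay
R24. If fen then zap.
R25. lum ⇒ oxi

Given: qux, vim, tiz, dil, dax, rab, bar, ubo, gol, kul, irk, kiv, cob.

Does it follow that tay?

lum  (by R3: dax, bar)
nop  (by R9: gol, tiz)
wib  (by R11: nop, bar, irk)
hep  (by R13: irk)
baz  (by R16: hep, dil)
pev  (by R18: baz)
orv  (by R21: wib, kul)
oxi  (by R25: lum)
yaz  (by R1: pev, dil)
rez  (by R2: orv)
quo  (by R5: oxi, ubo)
tor  (by R10: quo)
zed  (by R19: yaz, dil)
vex  (by R20: rez, tiz)
fen  (by R6: tor, dil)
zap  (by R24: fen)
tay  (by R23: zap, vex, zed)

Yes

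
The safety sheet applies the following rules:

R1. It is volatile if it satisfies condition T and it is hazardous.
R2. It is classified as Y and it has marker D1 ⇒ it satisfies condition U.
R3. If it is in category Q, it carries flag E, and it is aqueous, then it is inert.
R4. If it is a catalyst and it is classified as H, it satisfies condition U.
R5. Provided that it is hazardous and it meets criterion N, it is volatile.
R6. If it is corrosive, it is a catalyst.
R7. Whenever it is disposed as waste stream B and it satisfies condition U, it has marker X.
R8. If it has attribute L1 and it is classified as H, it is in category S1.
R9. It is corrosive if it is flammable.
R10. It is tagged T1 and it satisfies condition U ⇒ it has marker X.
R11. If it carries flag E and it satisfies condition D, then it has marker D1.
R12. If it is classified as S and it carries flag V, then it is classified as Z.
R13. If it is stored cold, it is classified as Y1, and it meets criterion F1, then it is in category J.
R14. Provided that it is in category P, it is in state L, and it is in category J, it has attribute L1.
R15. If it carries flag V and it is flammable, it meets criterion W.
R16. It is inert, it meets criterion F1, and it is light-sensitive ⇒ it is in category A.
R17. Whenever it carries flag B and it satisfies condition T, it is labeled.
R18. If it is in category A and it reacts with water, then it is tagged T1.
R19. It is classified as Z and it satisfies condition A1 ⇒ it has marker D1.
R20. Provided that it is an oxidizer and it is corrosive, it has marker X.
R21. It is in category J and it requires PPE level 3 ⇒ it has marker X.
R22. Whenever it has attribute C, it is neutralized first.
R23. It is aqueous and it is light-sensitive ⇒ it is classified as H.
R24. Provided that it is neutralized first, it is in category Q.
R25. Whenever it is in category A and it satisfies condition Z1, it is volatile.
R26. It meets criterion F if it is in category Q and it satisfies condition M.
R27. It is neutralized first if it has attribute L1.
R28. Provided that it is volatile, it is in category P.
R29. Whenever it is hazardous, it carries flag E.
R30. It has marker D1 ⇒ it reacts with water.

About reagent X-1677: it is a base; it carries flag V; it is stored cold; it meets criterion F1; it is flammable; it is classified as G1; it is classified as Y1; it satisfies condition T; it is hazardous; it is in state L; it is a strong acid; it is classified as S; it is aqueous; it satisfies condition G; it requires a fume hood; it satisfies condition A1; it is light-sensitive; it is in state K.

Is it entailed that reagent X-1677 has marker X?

Yes

By R1 (it satisfies condition T, it is hazardous): it is volatile.
By R9 (it is flammable): it is corrosive.
By R12 (it is classified as S, it carries flag V): it is classified as Z.
By R13 (it is stored cold, it is classified as Y1, it meets criterion F1): it is in category J.
By R19 (it is classified as Z, it satisfies condition A1): it has marker D1.
By R23 (it is aqueous, it is light-sensitive): it is classified as H.
By R28 (it is volatile): it is in category P.
By R29 (it is hazardous): it carries flag E.
By R30 (it has marker D1): it reacts with water.
By R6 (it is corrosive): it is a catalyst.
By R14 (it is in category P, it is in state L, it is in category J): it has attribute L1.
By R27 (it has attribute L1): it is neutralized first.
By R4 (it is a catalyst, it is classified as H): it satisfies condition U.
By R24 (it is neutralized first): it is in category Q.
By R3 (it is in category Q, it carries flag E, it is aqueous): it is inert.
By R16 (it is inert, it meets criterion F1, it is light-sensitive): it is in category A.
By R18 (it is in category A, it reacts with water): it is tagged T1.
By R10 (it is tagged T1, it satisfies condition U): it has marker X.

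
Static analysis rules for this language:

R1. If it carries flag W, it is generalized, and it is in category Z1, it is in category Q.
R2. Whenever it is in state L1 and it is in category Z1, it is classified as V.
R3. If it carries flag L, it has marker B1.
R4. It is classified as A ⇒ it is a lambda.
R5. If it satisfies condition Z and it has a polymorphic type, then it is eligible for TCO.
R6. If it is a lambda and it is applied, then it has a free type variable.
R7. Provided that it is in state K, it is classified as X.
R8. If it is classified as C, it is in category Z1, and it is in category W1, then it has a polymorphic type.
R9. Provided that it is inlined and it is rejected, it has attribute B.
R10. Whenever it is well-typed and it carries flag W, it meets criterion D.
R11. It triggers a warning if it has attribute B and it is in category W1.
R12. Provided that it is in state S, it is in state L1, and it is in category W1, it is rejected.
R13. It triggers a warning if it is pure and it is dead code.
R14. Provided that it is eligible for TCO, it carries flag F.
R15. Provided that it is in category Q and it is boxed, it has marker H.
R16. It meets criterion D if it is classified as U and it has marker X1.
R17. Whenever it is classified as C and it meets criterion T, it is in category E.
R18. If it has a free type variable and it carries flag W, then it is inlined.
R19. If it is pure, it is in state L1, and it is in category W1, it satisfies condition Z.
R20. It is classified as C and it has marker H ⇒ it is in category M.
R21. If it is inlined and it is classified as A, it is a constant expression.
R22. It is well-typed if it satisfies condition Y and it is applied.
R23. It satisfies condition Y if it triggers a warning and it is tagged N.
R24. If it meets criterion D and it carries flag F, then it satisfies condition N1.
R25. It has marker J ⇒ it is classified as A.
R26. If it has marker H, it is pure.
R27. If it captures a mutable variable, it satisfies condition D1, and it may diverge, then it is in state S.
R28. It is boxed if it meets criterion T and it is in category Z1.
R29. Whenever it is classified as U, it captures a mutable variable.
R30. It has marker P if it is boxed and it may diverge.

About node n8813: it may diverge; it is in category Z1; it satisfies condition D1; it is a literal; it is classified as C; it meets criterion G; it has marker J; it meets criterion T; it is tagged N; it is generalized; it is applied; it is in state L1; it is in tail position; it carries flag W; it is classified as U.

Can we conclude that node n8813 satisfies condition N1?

Forward chaining from the given facts derives: is in category Q, is classified as V, is in category E, is classified as A, is boxed, captures a mutable variable, has marker P, is a lambda, has a free type variable, has marker H, is inlined, is in category M, is a constant expression, is pure, is in state S.
The only rule concluding "it satisfies condition N1" is R24, which needs "it meets criterion D"; that is never established.

No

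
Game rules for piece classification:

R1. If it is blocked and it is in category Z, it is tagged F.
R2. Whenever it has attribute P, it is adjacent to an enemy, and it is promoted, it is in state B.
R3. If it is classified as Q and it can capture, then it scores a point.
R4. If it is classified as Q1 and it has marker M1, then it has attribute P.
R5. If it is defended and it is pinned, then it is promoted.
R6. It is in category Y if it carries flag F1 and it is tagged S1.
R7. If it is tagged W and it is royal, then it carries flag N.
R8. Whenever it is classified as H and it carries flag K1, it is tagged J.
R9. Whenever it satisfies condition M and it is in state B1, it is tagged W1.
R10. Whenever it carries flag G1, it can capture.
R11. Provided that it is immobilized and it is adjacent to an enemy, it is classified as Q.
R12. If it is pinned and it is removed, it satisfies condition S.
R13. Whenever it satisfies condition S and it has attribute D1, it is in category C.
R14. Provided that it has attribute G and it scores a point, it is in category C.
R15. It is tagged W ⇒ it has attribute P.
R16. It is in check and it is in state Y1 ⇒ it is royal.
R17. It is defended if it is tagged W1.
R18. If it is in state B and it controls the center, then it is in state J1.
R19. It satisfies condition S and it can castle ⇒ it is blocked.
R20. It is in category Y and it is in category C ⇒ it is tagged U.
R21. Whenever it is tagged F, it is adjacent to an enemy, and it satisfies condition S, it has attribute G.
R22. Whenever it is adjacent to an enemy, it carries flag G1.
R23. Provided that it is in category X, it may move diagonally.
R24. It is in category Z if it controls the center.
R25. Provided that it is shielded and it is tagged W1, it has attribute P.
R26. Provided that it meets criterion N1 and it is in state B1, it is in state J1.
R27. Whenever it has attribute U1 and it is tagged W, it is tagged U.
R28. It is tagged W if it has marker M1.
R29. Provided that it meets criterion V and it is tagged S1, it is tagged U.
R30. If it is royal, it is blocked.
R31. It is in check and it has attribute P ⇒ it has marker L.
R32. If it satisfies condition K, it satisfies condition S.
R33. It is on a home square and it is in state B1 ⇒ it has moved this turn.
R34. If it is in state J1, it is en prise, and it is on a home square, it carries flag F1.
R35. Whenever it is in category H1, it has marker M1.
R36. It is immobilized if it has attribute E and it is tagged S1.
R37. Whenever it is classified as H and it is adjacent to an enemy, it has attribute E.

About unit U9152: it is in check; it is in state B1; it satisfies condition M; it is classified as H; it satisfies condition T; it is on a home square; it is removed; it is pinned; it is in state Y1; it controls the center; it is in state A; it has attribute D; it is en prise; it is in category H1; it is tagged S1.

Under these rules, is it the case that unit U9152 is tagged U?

No

Forward chaining from the given facts derives: is tagged W1, satisfies condition S, is royal, is defended, is in category Z, is blocked, has moved this turn, has marker M1, is tagged F, is promoted, is tagged W, carries flag N, has attribute P, has marker L.
Rules concluding "it is tagged U": R20 needs "it is in category Y"; R27 needs "it has attribute U1"; R29 needs "it meets criterion V" — none of these are established.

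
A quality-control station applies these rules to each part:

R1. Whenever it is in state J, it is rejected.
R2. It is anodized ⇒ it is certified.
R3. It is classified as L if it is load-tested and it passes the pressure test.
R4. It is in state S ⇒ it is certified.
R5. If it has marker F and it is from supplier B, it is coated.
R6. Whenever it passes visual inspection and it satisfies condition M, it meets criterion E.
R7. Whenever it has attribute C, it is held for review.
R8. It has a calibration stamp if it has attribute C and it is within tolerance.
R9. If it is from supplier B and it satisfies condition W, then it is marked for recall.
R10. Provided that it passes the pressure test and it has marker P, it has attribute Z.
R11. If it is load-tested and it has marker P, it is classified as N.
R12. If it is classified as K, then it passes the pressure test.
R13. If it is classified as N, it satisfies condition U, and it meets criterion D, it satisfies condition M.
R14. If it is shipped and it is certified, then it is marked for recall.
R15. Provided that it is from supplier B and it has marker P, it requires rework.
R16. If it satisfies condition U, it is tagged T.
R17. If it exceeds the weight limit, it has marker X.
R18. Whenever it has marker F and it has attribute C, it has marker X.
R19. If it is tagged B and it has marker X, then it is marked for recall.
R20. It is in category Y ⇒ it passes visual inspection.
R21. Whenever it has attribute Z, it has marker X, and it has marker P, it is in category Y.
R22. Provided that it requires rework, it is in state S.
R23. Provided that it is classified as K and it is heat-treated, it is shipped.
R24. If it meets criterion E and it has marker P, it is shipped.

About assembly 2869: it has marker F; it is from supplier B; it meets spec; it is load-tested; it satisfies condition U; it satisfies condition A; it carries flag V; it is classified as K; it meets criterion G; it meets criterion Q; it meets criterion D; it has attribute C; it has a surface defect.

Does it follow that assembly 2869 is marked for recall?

No

Forward chaining from the given facts derives: is coated, is held for review, passes the pressure test, is tagged T, has marker X, is classified as L.
Rules concluding "it is marked for recall": R9 needs "it satisfies condition W"; R14 needs "it is shipped"; R19 needs "it is tagged B" — none of these are established.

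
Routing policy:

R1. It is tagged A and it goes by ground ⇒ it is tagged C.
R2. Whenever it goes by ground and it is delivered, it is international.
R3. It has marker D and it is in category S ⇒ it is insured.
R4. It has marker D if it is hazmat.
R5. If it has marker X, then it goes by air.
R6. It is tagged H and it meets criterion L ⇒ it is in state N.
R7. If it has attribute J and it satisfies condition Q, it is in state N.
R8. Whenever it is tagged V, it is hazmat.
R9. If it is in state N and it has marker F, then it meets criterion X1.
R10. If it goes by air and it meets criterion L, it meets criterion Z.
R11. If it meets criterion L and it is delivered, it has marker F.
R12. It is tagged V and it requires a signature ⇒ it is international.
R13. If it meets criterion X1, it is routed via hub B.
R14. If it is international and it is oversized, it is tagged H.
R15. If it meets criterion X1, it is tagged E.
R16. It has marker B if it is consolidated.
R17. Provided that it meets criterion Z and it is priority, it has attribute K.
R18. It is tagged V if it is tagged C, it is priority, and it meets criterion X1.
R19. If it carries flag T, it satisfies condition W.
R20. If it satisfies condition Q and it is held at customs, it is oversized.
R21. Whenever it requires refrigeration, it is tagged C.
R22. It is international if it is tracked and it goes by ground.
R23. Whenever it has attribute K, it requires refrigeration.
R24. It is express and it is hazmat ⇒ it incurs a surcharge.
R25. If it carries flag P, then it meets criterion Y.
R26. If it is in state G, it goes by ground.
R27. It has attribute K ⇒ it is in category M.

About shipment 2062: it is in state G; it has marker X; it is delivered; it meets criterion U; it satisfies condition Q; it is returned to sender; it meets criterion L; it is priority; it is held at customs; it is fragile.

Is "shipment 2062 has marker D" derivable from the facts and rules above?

Yes

By R5 (it has marker X): it goes by air.
By R10 (it goes by air, it meets criterion L): it meets criterion Z.
By R11 (it meets criterion L, it is delivered): it has marker F.
By R17 (it meets criterion Z, it is priority): it has attribute K.
By R20 (it satisfies condition Q, it is held at customs): it is oversized.
By R23 (it has attribute K): it requires refrigeration.
By R26 (it is in state G): it goes by ground.
By R2 (it goes by ground, it is delivered): it is international.
By R14 (it is international, it is oversized): it is tagged H.
By R21 (it requires refrigeration): it is tagged C.
By R6 (it is tagged H, it meets criterion L): it is in state N.
By R9 (it is in state N, it has marker F): it meets criterion X1.
By R18 (it is tagged C, it is priority, it meets criterion X1): it is tagged V.
By R8 (it is tagged V): it is hazmat.
By R4 (it is hazmat): it has marker D.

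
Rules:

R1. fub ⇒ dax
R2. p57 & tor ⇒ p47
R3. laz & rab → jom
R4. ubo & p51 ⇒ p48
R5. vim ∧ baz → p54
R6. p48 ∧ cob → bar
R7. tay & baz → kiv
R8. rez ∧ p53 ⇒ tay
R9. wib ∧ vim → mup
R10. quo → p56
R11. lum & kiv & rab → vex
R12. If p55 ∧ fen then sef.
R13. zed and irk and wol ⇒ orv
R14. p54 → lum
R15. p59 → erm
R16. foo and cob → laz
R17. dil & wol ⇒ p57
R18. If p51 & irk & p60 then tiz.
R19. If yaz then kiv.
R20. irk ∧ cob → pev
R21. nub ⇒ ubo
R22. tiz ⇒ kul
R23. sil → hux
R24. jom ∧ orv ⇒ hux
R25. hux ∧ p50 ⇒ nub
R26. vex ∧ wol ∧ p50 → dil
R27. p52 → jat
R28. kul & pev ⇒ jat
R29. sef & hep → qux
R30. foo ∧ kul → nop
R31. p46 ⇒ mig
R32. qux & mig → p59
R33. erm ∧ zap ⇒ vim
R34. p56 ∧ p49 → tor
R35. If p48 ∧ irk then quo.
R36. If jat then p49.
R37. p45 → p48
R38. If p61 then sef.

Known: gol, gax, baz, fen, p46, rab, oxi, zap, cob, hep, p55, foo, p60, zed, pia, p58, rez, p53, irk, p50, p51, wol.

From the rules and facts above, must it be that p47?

tay  (by R8: rez, p53)
sef  (by R12: p55, fen)
orv  (by R13: zed, irk, wol)
laz  (by R16: foo, cob)
tiz  (by R18: p51, irk, p60)
pev  (by R20: irk, cob)
kul  (by R22: tiz)
jat  (by R28: kul, pev)
qux  (by R29: sef, hep)
mig  (by R31: p46)
p59  (by R32: qux, mig)
p49  (by R36: jat)
jom  (by R3: laz, rab)
kiv  (by R7: tay, baz)
erm  (by R15: p59)
hux  (by R24: jom, orv)
nub  (by R25: hux, p50)
vim  (by R33: erm, zap)
p54  (by R5: vim, baz)
lum  (by R14: p54)
ubo  (by R21: nub)
p48  (by R4: ubo, p51)
vex  (by R11: lum, kiv, rab)
dil  (by R26: vex, wol, p50)
quo  (by R35: p48, irk)
p56  (by R10: quo)
p57  (by R17: dil, wol)
tor  (by R34: p56, p49)
p47  (by R2: p57, tor)

Yes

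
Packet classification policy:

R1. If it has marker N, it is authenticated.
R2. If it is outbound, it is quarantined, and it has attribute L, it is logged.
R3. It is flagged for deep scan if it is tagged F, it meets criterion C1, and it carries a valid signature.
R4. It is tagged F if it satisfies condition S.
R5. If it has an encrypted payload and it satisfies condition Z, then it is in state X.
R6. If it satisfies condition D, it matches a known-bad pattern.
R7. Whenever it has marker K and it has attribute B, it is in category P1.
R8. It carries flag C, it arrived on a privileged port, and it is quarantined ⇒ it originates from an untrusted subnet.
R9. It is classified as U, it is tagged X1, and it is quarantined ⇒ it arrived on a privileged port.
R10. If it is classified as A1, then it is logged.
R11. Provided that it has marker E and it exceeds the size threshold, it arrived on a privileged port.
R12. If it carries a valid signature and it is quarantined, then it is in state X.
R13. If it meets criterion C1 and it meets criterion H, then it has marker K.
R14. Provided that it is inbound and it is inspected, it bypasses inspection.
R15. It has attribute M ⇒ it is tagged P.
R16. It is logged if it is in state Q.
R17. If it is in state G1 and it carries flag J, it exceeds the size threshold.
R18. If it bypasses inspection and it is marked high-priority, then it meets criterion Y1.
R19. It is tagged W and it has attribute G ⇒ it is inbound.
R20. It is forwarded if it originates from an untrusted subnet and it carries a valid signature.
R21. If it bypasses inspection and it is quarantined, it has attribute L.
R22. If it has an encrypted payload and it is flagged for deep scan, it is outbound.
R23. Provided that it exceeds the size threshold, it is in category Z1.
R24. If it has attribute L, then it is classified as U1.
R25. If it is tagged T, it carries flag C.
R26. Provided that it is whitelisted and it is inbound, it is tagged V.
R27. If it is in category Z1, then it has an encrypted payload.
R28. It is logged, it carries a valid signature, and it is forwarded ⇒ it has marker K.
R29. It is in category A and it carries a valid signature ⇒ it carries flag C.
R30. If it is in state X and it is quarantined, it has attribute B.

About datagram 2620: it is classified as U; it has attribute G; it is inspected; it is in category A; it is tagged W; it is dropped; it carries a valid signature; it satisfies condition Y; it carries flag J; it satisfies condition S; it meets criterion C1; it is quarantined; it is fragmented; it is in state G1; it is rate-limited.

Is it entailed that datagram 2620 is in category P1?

Forward chaining from the given facts derives: is tagged F, is in state X, exceeds the size threshold, is inbound, is in category Z1, has an encrypted payload, carries flag C, has attribute B, is flagged for deep scan, bypasses inspection, has attribute L, is outbound, is classified as U1, is logged.
The only rule concluding "it is in category P1" is R7, which needs "it has marker K"; that is never established.

No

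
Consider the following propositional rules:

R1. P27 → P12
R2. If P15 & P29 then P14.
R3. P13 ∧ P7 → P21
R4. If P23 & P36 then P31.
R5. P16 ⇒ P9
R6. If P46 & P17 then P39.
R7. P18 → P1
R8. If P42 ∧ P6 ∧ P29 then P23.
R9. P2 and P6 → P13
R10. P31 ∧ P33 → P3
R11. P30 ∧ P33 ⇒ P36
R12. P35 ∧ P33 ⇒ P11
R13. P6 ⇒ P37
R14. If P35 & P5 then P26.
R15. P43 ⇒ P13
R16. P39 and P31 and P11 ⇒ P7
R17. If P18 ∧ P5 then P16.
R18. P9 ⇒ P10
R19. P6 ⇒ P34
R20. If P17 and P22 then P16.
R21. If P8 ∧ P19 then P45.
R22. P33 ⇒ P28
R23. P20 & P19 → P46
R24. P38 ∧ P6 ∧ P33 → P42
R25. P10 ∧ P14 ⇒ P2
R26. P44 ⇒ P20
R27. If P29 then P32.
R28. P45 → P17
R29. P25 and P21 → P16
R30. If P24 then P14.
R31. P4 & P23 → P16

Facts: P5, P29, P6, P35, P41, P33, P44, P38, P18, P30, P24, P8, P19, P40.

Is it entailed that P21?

P36  (by R11: P30, P33)
P11  (by R12: P35, P33)
P16  (by R17: P18, P5)
P45  (by R21: P8, P19)
P42  (by R24: P38, P6, P33)
P20  (by R26: P44)
P17  (by R28: P45)
P14  (by R30: P24)
P9  (by R5: P16)
P23  (by R8: P42, P6, P29)
P10  (by R18: P9)
P46  (by R23: P20, P19)
P2  (by R25: P10, P14)
P31  (by R4: P23, P36)
P39  (by R6: P46, P17)
P13  (by R9: P2, P6)
P7  (by R16: P39, P31, P11)
P21  (by R3: P13, P7)

Yes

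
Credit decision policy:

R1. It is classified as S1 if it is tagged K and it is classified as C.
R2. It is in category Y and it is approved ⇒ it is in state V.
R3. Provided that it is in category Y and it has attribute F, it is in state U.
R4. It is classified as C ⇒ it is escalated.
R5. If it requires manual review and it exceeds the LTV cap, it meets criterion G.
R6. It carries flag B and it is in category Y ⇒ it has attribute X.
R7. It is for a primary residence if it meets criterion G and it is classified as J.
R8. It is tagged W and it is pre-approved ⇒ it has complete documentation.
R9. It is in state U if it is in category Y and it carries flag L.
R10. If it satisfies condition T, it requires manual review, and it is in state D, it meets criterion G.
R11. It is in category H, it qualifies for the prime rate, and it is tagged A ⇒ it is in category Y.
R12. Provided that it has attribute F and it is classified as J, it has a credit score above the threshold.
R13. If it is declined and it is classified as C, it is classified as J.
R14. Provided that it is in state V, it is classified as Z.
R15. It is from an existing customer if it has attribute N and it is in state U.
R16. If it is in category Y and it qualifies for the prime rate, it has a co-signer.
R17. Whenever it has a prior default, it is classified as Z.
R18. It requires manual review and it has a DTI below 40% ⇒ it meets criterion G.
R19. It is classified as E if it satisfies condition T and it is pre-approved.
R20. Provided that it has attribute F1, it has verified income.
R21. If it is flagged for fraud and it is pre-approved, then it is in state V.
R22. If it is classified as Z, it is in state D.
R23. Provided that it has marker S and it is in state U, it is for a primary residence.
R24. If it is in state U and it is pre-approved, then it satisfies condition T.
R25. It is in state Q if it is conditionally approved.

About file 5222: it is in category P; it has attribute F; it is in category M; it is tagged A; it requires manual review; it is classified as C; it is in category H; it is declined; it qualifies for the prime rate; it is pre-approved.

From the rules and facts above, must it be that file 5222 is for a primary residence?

Forward chaining from the given facts derives: is escalated, is in category Y, is classified as J, has a co-signer, is in state U, has a credit score above the threshold, satisfies condition T, is classified as E.
Rules concluding "it is for a primary residence": R7 needs "it meets criterion G"; R23 needs "it has marker S" — none of these are established.

No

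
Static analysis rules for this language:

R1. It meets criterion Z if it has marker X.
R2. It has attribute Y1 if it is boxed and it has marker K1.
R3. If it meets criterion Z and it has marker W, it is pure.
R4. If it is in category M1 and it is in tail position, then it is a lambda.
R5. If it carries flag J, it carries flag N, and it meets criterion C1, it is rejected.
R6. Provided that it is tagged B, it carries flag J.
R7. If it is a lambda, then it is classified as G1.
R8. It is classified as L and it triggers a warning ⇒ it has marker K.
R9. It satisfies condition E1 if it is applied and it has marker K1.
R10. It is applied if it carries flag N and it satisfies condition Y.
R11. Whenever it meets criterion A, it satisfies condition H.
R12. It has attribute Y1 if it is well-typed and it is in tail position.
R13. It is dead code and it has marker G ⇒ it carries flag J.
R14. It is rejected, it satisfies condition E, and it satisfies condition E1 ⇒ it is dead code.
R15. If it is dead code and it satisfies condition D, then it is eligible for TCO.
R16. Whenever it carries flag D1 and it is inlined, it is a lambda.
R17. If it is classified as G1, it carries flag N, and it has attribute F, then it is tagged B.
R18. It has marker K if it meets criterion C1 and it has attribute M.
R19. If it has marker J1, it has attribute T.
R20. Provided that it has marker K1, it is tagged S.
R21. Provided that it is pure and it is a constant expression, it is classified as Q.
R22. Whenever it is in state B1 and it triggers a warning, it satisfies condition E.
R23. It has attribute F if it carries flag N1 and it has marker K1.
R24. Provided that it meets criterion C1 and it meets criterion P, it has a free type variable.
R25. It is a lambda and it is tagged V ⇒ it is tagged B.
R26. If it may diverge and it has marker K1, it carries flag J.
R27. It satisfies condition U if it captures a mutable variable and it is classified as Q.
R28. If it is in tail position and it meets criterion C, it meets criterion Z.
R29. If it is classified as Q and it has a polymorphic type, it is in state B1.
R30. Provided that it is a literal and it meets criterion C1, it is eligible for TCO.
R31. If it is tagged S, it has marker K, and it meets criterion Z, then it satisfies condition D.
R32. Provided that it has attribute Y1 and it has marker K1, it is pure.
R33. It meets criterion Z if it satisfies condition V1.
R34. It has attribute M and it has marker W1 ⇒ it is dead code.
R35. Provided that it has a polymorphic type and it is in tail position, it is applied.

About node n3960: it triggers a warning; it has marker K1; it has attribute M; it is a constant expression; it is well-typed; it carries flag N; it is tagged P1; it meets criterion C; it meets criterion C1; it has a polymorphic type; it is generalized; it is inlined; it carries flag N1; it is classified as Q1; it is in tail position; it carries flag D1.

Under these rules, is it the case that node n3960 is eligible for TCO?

By R12 (it is well-typed, it is in tail position): it has attribute Y1.
By R16 (it carries flag D1, it is inlined): it is a lambda.
By R18 (it meets criterion C1, it has attribute M): it has marker K.
By R20 (it has marker K1): it is tagged S.
By R23 (it carries flag N1, it has marker K1): it has attribute F.
By R28 (it is in tail position, it meets criterion C): it meets criterion Z.
By R31 (it is tagged S, it has marker K, it meets criterion Z): it satisfies condition D.
By R32 (it has attribute Y1, it has marker K1): it is pure.
By R35 (it has a polymorphic type, it is in tail position): it is applied.
By R7 (it is a lambda): it is classified as G1.
By R9 (it is applied, it has marker K1): it satisfies condition E1.
By R17 (it is classified as G1, it carries flag N, it has attribute F): it is tagged B.
By R21 (it is pure, it is a constant expression): it is classified as Q.
By R29 (it is classified as Q, it has a polymorphic type): it is in state B1.
By R6 (it is tagged B): it carries flag J.
By R22 (it is in state B1, it triggers a warning): it satisfies condition E.
By R5 (it carries flag J, it carries flag N, it meets criterion C1): it is rejected.
By R14 (it is rejected, it satisfies condition E, it satisfies condition E1): it is dead code.
By R15 (it is dead code, it satisfies condition D): it is eligible for TCO.

Yes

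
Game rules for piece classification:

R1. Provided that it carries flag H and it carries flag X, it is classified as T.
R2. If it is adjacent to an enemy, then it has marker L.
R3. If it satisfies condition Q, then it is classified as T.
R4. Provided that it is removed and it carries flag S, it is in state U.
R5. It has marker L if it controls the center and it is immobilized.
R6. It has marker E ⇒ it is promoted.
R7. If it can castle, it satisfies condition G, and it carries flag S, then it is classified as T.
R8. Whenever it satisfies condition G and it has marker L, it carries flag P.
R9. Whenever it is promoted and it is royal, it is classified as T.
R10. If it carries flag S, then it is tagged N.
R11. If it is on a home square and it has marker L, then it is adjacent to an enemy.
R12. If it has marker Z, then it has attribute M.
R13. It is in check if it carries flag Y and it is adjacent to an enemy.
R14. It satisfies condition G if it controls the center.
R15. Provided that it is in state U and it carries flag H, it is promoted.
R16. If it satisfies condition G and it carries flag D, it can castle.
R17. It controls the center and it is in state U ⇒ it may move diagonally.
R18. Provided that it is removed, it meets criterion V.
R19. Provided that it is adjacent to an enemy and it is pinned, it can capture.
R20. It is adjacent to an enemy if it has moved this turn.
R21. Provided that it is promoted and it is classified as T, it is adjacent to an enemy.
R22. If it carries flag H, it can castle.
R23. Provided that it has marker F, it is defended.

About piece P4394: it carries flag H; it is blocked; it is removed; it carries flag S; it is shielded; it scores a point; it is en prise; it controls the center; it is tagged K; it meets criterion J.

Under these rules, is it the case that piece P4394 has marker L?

Yes

By R4 (it is removed, it carries flag S): it is in state U.
By R14 (it controls the center): it satisfies condition G.
By R15 (it is in state U, it carries flag H): it is promoted.
By R22 (it carries flag H): it can castle.
By R7 (it can castle, it satisfies condition G, it carries flag S): it is classified as T.
By R21 (it is promoted, it is classified as T): it is adjacent to an enemy.
By R2 (it is adjacent to an enemy): it has marker L.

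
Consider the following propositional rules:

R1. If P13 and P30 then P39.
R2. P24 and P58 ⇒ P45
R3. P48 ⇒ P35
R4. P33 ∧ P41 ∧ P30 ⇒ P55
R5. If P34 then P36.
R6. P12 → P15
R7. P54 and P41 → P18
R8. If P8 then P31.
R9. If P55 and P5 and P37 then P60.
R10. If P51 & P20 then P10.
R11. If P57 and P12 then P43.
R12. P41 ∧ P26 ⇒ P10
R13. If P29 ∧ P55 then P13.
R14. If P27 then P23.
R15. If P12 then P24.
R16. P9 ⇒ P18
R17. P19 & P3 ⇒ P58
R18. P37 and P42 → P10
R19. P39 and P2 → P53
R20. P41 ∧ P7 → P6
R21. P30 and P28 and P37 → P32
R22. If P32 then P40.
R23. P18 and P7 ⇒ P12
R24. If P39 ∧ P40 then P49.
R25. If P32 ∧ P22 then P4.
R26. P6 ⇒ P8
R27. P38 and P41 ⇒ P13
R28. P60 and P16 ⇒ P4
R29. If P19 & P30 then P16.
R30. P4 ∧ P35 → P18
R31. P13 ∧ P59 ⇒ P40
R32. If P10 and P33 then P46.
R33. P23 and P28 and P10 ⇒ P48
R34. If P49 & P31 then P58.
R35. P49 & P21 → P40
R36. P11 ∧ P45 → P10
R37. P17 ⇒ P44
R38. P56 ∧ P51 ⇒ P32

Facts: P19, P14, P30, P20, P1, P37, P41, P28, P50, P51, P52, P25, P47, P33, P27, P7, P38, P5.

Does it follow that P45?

Yes

P55  (by R4: P33, P41, P30)
P60  (by R9: P55, P5, P37)
P10  (by R10: P51, P20)
P23  (by R14: P27)
P6  (by R20: P41, P7)
P32  (by R21: P30, P28, P37)
P40  (by R22: P32)
P8  (by R26: P6)
P13  (by R27: P38, P41)
P16  (by R29: P19, P30)
P48  (by R33: P23, P28, P10)
P39  (by R1: P13, P30)
P35  (by R3: P48)
P31  (by R8: P8)
P49  (by R24: P39, P40)
P4  (by R28: P60, P16)
P18  (by R30: P4, P35)
P58  (by R34: P49, P31)
P12  (by R23: P18, P7)
P24  (by R15: P12)
P45  (by R2: P24, P58)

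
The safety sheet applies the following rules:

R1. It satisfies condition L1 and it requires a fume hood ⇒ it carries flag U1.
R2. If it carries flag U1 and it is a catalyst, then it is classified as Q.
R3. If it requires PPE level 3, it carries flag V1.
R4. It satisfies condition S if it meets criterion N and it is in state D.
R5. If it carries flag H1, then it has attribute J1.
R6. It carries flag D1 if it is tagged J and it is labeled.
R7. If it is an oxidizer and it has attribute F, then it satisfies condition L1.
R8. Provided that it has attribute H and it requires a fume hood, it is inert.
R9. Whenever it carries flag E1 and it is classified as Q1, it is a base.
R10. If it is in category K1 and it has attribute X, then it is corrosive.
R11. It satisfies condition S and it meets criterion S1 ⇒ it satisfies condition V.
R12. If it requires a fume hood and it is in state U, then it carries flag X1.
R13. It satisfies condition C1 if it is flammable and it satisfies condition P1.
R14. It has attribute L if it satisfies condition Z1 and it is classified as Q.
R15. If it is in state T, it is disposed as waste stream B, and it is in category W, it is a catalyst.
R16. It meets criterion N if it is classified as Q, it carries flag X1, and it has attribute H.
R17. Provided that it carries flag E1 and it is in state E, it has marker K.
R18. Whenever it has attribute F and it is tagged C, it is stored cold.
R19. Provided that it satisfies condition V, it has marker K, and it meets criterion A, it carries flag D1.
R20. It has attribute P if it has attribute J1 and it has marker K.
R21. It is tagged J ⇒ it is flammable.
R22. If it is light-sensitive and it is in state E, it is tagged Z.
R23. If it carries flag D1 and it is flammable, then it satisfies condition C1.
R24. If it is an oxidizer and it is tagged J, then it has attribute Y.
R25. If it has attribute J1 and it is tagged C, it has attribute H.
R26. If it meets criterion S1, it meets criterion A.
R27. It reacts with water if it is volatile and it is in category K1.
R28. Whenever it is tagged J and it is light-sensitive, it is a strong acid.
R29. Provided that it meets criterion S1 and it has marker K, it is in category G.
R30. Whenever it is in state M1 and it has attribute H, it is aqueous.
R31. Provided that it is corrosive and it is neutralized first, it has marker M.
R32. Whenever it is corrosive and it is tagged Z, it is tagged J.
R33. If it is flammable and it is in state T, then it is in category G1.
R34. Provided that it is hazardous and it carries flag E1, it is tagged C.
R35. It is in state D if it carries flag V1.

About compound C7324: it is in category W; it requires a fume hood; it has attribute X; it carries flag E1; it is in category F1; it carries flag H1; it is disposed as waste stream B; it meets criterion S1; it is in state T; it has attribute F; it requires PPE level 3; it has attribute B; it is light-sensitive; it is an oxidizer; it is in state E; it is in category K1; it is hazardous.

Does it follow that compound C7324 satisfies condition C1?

No

Forward chaining from the given facts derives: carries flag V1, has attribute J1, satisfies condition L1, is corrosive, is a catalyst, has marker K, has attribute P, is tagged Z, meets criterion A, is in category G, is tagged J, is tagged C, is in state D, carries flag U1, is classified as Q, is stored cold, is flammable, has attribute Y, has attribute H, is a strong acid, is in category G1, is inert.
Rules concluding "it satisfies condition C1": R13 needs "it satisfies condition P1"; R23 needs "it carries flag D1" — none of these are established.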